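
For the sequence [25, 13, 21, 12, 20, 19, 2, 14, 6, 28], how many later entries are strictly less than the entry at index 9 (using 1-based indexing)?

0

The element at index 9 is 6.
Elements after it: 28
None of them are smaller than 6.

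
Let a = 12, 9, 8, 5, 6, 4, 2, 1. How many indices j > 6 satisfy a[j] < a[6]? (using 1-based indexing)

The element at index 6 is 4.
Elements after it: 2, 1
Those smaller than 4: 2, 1

2 such elements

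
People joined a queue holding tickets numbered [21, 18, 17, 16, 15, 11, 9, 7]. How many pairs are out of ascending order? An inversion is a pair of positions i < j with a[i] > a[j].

Element-by-element contributions:
21 → 18, 17, 16, 15, 11, 9, 7 → 7
18 → 17, 16, 15, 11, 9, 7 → 6
17 → 16, 15, 11, 9, 7 → 5
16 → 15, 11, 9, 7 → 4
15 → 11, 9, 7 → 3
11 → 9, 7 → 2
9 → 7 → 1
7 → none → 0
Sum: 7 + 6 + 5 + 4 + 3 + 2 + 1 + 0 = 28

28 inversions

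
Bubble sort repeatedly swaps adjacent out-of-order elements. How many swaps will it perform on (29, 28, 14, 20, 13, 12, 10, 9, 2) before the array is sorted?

Each adjacent swap fixes exactly one inversion, so the minimum swap count equals the number of inversions.
Count inversions — for each element, later elements that are smaller:
29: 28, 14, 20, 13, 12, 10, 9, 2 → 8
28: 14, 20, 13, 12, 10, 9, 2 → 7
14: 13, 12, 10, 9, 2 → 5
20: 13, 12, 10, 9, 2 → 5
13: 12, 10, 9, 2 → 4
12: 10, 9, 2 → 3
10: 9, 2 → 2
9: 2 → 1
2: none → 0
Total inversions: 8 + 7 + 5 + 5 + 4 + 3 + 2 + 1 + 0 = 35

35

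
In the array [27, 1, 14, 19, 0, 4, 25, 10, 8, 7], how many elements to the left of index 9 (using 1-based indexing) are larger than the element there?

The element at index 9 is 8.
Elements before it: 27, 1, 14, 19, 0, 4, 25, 10
Those larger than 8: 27, 14, 19, 25, 10

5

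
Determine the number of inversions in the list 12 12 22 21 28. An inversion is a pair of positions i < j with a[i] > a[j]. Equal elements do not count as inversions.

Inversions: 1

Inversion pairs (indices are 1-based):
(3,4): 22 > 21
That's 1 pair.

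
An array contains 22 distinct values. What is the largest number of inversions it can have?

231 inversions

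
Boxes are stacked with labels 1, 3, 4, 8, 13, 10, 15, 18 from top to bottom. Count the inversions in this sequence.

1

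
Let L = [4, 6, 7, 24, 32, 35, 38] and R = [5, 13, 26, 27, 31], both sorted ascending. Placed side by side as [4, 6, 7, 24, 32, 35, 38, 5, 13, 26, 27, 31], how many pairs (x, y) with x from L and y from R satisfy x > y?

Count, for every r in R, how many entries of L exceed r:
r = 5: 6, 7, 24, 32, 35, 38 → 6
r = 13: 24, 32, 35, 38 → 4
r = 26: 32, 35, 38 → 3
r = 27: 32, 35, 38 → 3
r = 31: 32, 35, 38 → 3
Cross-inversions: 6 + 4 + 3 + 3 + 3 = 19

19 cross-inversions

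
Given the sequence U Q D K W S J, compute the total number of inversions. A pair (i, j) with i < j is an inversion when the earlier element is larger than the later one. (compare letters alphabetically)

12 inversions

Element-by-element contributions:
U: 5
Q: 3
D: 0
K: 1
W: 2
S: 1
J: 0
Sum: 5 + 3 + 0 + 1 + 2 + 1 + 0 = 12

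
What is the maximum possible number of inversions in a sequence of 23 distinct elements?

The maximum occurs when the array is in strictly decreasing order: every one of the C(23, 2) pairs is inverted.
C(23, 2) = 23·22/2 = 253

253 inversions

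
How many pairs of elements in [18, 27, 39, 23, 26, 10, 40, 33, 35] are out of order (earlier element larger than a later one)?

13

Count, for each position, how many later elements it exceeds:
18 → 10 → 1
27 → 23, 26, 10 → 3
39 → 23, 26, 10, 33, 35 → 5
23 → 10 → 1
26 → 10 → 1
10 → none → 0
40 → 33, 35 → 2
33 → none → 0
35 → none → 0
Sum: 1 + 3 + 5 + 1 + 1 + 0 + 2 + 0 + 0 = 13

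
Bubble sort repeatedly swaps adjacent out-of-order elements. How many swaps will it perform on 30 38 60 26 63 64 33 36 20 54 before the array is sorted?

Adjacent swaps: 22

Minimum adjacent swaps = number of inversions (each swap of adjacent out-of-order elements removes one inversion and no swap can remove more).
Count inversions — for each element, later elements that are smaller:
30: 26, 20 → 2
38: 26, 33, 36, 20 → 4
60: 26, 33, 36, 20, 54 → 5
26: 20 → 1
63: 33, 36, 20, 54 → 4
64: 33, 36, 20, 54 → 4
33: 20 → 1
36: 20 → 1
20: none → 0
54: none → 0
Total inversions: 2 + 4 + 5 + 1 + 4 + 4 + 1 + 1 + 0 + 0 = 22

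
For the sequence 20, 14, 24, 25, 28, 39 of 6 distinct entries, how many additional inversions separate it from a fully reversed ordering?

14

Maximum inversions for 6 distinct elements is C(6, 2) = 6·5/2 = 15.
Current inversions — for each element, count later smaller elements:
20: 1
14: 0
24: 0
25: 0
28: 0
39: 0
Current total: 1 + 0 + 0 + 0 + 0 + 0 = 1
Shortfall: 15 − 1 = 14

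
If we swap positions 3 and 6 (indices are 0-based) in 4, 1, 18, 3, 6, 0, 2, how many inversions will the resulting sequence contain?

Inversions: 12

Positions 3 and 6 hold 3 and 2; after swapping, the array is [4, 1, 18, 2, 6, 0, 3].
Sweep left to right; for each value list the smaller values that follow it:
4 → 1, 2, 0, 3 → 4
1 → 0 → 1
18 → 2, 6, 0, 3 → 4
2 → 0 → 1
6 → 0, 3 → 2
0 → none → 0
3 → none → 0
Sum: 4 + 1 + 4 + 1 + 2 + 0 + 0 = 12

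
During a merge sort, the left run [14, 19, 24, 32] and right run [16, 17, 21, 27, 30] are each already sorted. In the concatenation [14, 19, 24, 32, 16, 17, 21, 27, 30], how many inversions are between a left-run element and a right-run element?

10 split inversions

Take each right-half value and tally the left-half values above it:
r = 16: 19, 24, 32 → 3
r = 17: 19, 24, 32 → 3
r = 21: 24, 32 → 2
r = 27: 32 → 1
r = 30: 32 → 1
Cross-inversions: 3 + 3 + 2 + 1 + 1 = 10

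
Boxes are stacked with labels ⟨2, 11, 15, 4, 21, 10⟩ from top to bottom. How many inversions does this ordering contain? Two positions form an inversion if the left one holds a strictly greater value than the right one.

5 inversions

Count, for each position, how many later elements it exceeds:
2: 0
11: 2
15: 2
4: 0
21: 1
10: 0
Sum: 0 + 2 + 2 + 0 + 1 + 0 = 5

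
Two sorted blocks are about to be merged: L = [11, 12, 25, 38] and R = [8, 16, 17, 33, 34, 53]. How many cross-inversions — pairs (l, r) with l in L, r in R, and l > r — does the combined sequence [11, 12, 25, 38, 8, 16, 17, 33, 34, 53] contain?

10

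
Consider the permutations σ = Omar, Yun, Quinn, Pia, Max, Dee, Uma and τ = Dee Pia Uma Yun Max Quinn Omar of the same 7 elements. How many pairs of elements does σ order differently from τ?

Assign each item its position (1..7) in the first ordering, then rewrite the second ordering as that position sequence:
positions: Omar→1, Yun→2, Quinn→3, Pia→4, Max→5, Dee→6, Uma→7
second ordering as positions: [6, 4, 7, 2, 5, 3, 1]
Discordant pairs = inversions in this position sequence.
6: 4, 2, 5, 3, 1 → 5
4: 2, 3, 1 → 3
7: 2, 5, 3, 1 → 4
2: 1 → 1
5: 3, 1 → 2
3: 1 → 1
1: 0
Total: 5 + 3 + 4 + 1 + 2 + 1 + 0 = 16

16 discordant pairs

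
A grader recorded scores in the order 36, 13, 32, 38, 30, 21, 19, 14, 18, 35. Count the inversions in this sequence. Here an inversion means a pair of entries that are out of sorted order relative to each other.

28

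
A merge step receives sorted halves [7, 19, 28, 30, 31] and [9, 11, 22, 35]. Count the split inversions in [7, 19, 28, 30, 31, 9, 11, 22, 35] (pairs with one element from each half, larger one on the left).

Take each right-half value and tally the left-half values above it:
r = 9: 19, 28, 30, 31 → 4
r = 11: 19, 28, 30, 31 → 4
r = 22: 28, 30, 31 → 3
r = 35: none → 0
Cross-inversions: 4 + 4 + 3 + 0 = 11

11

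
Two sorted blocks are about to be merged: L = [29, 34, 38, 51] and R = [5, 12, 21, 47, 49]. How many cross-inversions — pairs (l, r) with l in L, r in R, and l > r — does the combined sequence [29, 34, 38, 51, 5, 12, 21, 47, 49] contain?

Take each right-half value and tally the left-half values above it:
r = 5: 29, 34, 38, 51 → 4
r = 12: 29, 34, 38, 51 → 4
r = 21: 29, 34, 38, 51 → 4
r = 47: 51 → 1
r = 49: 51 → 1
Cross-inversions: 4 + 4 + 4 + 1 + 1 = 14

14 split inversions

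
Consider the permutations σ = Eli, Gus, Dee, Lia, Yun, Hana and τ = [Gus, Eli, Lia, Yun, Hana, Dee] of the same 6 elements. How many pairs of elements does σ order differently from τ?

4 discordant pairs

Assign each item its position (1..6) in the first ordering, then rewrite the second ordering as that position sequence:
positions: Eli→1, Gus→2, Dee→3, Lia→4, Yun→5, Hana→6
second ordering as positions: [2, 1, 4, 5, 6, 3]
Discordant pairs = inversions in this position sequence.
2: 1 → 1
1: 0
4: 3 → 1
5: 3 → 1
6: 3 → 1
3: 0
Total: 1 + 0 + 1 + 1 + 1 + 0 = 4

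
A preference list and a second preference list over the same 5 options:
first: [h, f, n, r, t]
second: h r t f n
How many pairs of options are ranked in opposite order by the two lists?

4 pairs

Assign each item its position (1..5) in the first ordering, then rewrite the second ordering as that position sequence:
positions: h→1, f→2, n→3, r→4, t→5
second ordering as positions: [1, 4, 5, 2, 3]
Discordant pairs = inversions in this position sequence.
1: 0
4: 2, 3 → 2
5: 2, 3 → 2
2: 0
3: 0
Total: 0 + 2 + 2 + 0 + 0 = 4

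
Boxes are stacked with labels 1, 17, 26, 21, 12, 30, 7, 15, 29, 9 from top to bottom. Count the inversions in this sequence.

Element-by-element contributions:
1: 0
17: 4
26: 5
21: 4
12: 2
30: 4
7: 0
15: 1
29: 1
9: 0
Sum: 0 + 4 + 5 + 4 + 2 + 4 + 0 + 1 + 1 + 0 = 21

21 inversions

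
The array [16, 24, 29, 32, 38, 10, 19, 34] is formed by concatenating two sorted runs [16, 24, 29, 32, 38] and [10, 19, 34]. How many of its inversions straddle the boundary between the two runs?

For each element r of the right run, count left-run elements greater than r:
r = 10: 16, 24, 29, 32, 38 → 5
r = 19: 24, 29, 32, 38 → 4
r = 34: 38 → 1
Cross-inversions: 5 + 4 + 1 = 10

10 split inversions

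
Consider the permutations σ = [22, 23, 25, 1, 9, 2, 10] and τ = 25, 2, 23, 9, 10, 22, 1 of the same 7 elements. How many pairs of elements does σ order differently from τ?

11

Assign each item its position (1..7) in the first ordering, then rewrite the second ordering as that position sequence:
positions: 22→1, 23→2, 25→3, 1→4, 9→5, 2→6, 10→7
second ordering as positions: [3, 6, 2, 5, 7, 1, 4]
Discordant pairs = inversions in this position sequence.
3: 2, 1 → 2
6: 2, 5, 1, 4 → 4
2: 1 → 1
5: 1, 4 → 2
7: 1, 4 → 2
1: 0
4: 0
Total: 2 + 4 + 1 + 2 + 2 + 0 + 0 = 11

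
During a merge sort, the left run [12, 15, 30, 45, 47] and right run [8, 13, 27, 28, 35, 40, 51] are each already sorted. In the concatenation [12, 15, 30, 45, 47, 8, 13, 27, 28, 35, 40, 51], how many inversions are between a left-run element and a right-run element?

For each element r of the right run, count left-run elements greater than r:
r = 8: 12, 15, 30, 45, 47 → 5
r = 13: 15, 30, 45, 47 → 4
r = 27: 30, 45, 47 → 3
r = 28: 30, 45, 47 → 3
r = 35: 45, 47 → 2
r = 40: 45, 47 → 2
r = 51: none → 0
Cross-inversions: 5 + 4 + 3 + 3 + 2 + 2 + 0 = 19

19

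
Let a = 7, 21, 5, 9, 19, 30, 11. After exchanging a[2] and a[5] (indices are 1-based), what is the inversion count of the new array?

Inversions: 6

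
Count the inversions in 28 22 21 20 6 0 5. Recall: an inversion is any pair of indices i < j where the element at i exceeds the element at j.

20 inversions

Sweep left to right; for each value list the smaller values that follow it:
28: 6
22: 5
21: 4
20: 3
6: 2
0: 0
5: 0
Sum: 6 + 5 + 4 + 3 + 2 + 0 + 0 = 20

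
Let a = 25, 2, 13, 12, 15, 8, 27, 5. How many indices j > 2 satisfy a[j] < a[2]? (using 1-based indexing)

0 such elements

The element at index 2 is 2.
Elements after it: 13, 12, 15, 8, 27, 5
None of them are smaller than 2.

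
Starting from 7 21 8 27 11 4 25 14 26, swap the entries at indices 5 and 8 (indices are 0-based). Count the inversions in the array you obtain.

Positions 5 and 8 hold 4 and 26; after swapping, the array is [7, 21, 8, 27, 11, 26, 25, 14, 4].
Sweep left to right; for each value list the smaller values that follow it:
7 → 4 → 1
21 → 8, 11, 14, 4 → 4
8 → 4 → 1
27 → 11, 26, 25, 14, 4 → 5
11 → 4 → 1
26 → 25, 14, 4 → 3
25 → 14, 4 → 2
14 → 4 → 1
4 → none → 0
Sum: 1 + 4 + 1 + 5 + 1 + 3 + 2 + 1 + 0 = 18

Inversions: 18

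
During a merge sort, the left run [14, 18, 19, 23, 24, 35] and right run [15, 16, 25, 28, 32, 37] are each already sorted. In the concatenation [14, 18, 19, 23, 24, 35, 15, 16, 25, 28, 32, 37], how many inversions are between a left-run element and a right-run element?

Take each right-half value and tally the left-half values above it:
r = 15: 18, 19, 23, 24, 35 → 5
r = 16: 18, 19, 23, 24, 35 → 5
r = 25: 35 → 1
r = 28: 35 → 1
r = 32: 35 → 1
r = 37: none → 0
Cross-inversions: 5 + 5 + 1 + 1 + 1 + 0 = 13

13 cross-inversions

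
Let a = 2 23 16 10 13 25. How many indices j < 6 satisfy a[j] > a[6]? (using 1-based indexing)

0

The element at index 6 is 25.
Elements before it: 2, 23, 16, 10, 13
None of them are larger than 25.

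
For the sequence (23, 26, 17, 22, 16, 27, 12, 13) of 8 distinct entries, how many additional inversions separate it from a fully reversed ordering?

8 inversions short

Maximum inversions for 8 distinct elements is C(8, 2) = 8·7/2 = 28.
Current inversions — for each element, count later smaller elements:
23: 5
26: 5
17: 3
22: 3
16: 2
27: 2
12: 0
13: 0
Current total: 5 + 5 + 3 + 3 + 2 + 2 + 0 + 0 = 20
Shortfall: 28 − 20 = 8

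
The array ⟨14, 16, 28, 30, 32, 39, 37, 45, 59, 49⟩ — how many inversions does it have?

2

Count, for each position, how many later elements it exceeds:
14: 0
16: 0
28: 0
30: 0
32: 0
39: 1
37: 0
45: 0
59: 1
49: 0
Sum: 0 + 0 + 0 + 0 + 0 + 1 + 0 + 0 + 1 + 0 = 2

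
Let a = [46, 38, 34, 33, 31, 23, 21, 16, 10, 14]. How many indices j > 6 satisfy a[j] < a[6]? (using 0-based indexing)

3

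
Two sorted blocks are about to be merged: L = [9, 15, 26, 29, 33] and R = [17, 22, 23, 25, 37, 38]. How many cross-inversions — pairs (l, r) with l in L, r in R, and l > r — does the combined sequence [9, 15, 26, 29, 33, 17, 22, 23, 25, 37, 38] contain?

12 split inversions

Take each right-half value and tally the left-half values above it:
r = 17: 26, 29, 33 → 3
r = 22: 26, 29, 33 → 3
r = 23: 26, 29, 33 → 3
r = 25: 26, 29, 33 → 3
r = 37: none → 0
r = 38: none → 0
Cross-inversions: 3 + 3 + 3 + 3 + 0 + 0 = 12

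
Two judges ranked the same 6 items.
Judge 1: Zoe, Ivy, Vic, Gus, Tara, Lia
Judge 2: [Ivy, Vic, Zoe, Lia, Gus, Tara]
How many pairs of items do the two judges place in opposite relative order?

Assign each item its position (1..6) in the first ordering, then rewrite the second ordering as that position sequence:
positions: Zoe→1, Ivy→2, Vic→3, Gus→4, Tara→5, Lia→6
second ordering as positions: [2, 3, 1, 6, 4, 5]
Discordant pairs = inversions in this position sequence.
2: 1 → 1
3: 1 → 1
1: 0
6: 4, 5 → 2
4: 0
5: 0
Total: 1 + 1 + 0 + 2 + 0 + 0 = 4

4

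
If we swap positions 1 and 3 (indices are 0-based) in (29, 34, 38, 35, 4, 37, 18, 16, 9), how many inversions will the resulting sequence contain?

25

Positions 1 and 3 hold 34 and 35; after swapping, the array is [29, 35, 38, 34, 4, 37, 18, 16, 9].
Sweep left to right; for each value list the smaller values that follow it:
29: 4
35: 5
38: 6
34: 4
4: 0
37: 3
18: 2
16: 1
9: 0
Sum: 4 + 5 + 6 + 4 + 0 + 3 + 2 + 1 + 0 = 25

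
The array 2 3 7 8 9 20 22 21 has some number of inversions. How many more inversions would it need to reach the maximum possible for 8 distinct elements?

Maximum inversions for 8 distinct elements is C(8, 2) = 8·7/2 = 28.
Current inversions — for each element, count later smaller elements:
2: 0
3: 0
7: 0
8: 0
9: 0
20: 0
22: 1
21: 0
Current total: 0 + 0 + 0 + 0 + 0 + 0 + 1 + 0 = 1
Shortfall: 28 − 1 = 27

27 inversions short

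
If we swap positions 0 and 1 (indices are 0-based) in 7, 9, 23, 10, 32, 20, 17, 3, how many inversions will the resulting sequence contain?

14

Positions 0 and 1 hold 7 and 9; after swapping, the array is [9, 7, 23, 10, 32, 20, 17, 3].
Sweep left to right; for each value list the smaller values that follow it:
9 → 7, 3 → 2
7 → 3 → 1
23 → 10, 20, 17, 3 → 4
10 → 3 → 1
32 → 20, 17, 3 → 3
20 → 17, 3 → 2
17 → 3 → 1
3 → none → 0
Sum: 2 + 1 + 4 + 1 + 3 + 2 + 1 + 0 = 14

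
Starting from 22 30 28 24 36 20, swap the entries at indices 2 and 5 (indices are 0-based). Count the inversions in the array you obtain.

Positions 2 and 5 hold 28 and 20; after swapping, the array is [22, 30, 20, 24, 36, 28].
Element-by-element contributions:
22 → 20 → 1
30 → 20, 24, 28 → 3
20 → none → 0
24 → none → 0
36 → 28 → 1
28 → none → 0
Sum: 1 + 3 + 0 + 0 + 1 + 0 = 5

5 inversions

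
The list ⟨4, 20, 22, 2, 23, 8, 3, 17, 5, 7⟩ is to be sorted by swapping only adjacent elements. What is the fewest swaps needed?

There are 24 swaps.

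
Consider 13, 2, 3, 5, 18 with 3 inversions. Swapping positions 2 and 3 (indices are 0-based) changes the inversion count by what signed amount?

Positions 2 and 3 hold 3 and 5; after swapping, the array is [13, 2, 5, 3, 18].
Sweep left to right; for each value list the smaller values that follow it:
13: 3
2: 0
5: 1
3: 0
18: 0
Sum: 3 + 0 + 1 + 0 + 0 = 4
Change: 4 − 3 = +1

+1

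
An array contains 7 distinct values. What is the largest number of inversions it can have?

A reversed (strictly descending) arrangement makes every pair an inversion, giving C(7, 2) inversions.
C(7, 2) = 7·6/2 = 21

21 inversions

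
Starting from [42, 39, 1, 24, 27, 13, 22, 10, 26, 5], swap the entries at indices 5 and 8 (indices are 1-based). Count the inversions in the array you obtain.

Positions 5 and 8 hold 27 and 10; after swapping, the array is [42, 39, 1, 24, 10, 13, 22, 27, 26, 5].
Sweep left to right; for each value list the smaller values that follow it:
42 → 39, 1, 24, 10, 13, 22, 27, 26, 5 → 9
39 → 1, 24, 10, 13, 22, 27, 26, 5 → 8
1 → none → 0
24 → 10, 13, 22, 5 → 4
10 → 5 → 1
13 → 5 → 1
22 → 5 → 1
27 → 26, 5 → 2
26 → 5 → 1
5 → none → 0
Sum: 9 + 8 + 0 + 4 + 1 + 1 + 1 + 2 + 1 + 0 = 27

27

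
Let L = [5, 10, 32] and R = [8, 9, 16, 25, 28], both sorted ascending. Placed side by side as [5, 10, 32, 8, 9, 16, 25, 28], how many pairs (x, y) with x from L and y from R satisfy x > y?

7

For each element r of the right run, count left-run elements greater than r:
r = 8: 10, 32 → 2
r = 9: 10, 32 → 2
r = 16: 32 → 1
r = 25: 32 → 1
r = 28: 32 → 1
Cross-inversions: 2 + 2 + 1 + 1 + 1 = 7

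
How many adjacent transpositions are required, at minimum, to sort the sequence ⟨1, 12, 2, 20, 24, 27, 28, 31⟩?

The minimum number of adjacent swaps to sort an array equals its inversion count, since every such swap removes exactly one inversion.
Count inversions — for each element, later elements that are smaller:
1: none → 0
12: 2 → 1
2: none → 0
20: none → 0
24: none → 0
27: none → 0
28: none → 0
31: none → 0
Total inversions: 0 + 1 + 0 + 0 + 0 + 0 + 0 + 0 = 1

There is 1 adjacent swap.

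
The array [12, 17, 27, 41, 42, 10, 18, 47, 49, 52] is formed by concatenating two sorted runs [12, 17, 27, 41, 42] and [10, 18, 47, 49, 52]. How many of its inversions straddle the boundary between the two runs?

For each element r of the right run, count left-run elements greater than r:
r = 10: 12, 17, 27, 41, 42 → 5
r = 18: 27, 41, 42 → 3
r = 47: none → 0
r = 49: none → 0
r = 52: none → 0
Cross-inversions: 5 + 3 + 0 + 0 + 0 = 8

8 cross-inversions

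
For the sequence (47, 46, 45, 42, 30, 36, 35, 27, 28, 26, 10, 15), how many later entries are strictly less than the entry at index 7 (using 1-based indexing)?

5

The element at index 7 is 35.
Elements after it: 27, 28, 26, 10, 15
Those smaller than 35: 27, 28, 26, 10, 15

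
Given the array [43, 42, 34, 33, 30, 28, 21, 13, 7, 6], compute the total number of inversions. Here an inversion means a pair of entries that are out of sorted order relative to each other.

45 inversions

Element-by-element contributions:
43: 9
42: 8
34: 7
33: 6
30: 5
28: 4
21: 3
13: 2
7: 1
6: 0
Sum: 9 + 8 + 7 + 6 + 5 + 4 + 3 + 2 + 1 + 0 = 45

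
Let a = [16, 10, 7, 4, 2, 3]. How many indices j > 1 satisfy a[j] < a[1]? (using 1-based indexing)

5 such elements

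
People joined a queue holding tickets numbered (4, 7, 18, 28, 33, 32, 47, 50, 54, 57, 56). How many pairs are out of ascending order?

Inversions: 2

Element-by-element contributions:
4: 0
7: 0
18: 0
28: 0
33: 1
32: 0
47: 0
50: 0
54: 0
57: 1
56: 0
Sum: 0 + 0 + 0 + 0 + 1 + 0 + 0 + 0 + 0 + 1 + 0 = 2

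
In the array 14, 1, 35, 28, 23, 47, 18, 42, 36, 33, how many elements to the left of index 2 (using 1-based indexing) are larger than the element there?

1

The element at index 2 is 1.
Elements before it: 14
Those larger than 1: 14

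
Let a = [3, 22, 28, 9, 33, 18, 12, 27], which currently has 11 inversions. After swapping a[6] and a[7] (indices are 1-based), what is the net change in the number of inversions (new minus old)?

-1

Positions 6 and 7 hold 18 and 12; after swapping, the array is [3, 22, 28, 9, 33, 12, 18, 27].
Count, for each position, how many later elements it exceeds:
3: 0
22: 3
28: 4
9: 0
33: 3
12: 0
18: 0
27: 0
Sum: 0 + 3 + 4 + 0 + 3 + 0 + 0 + 0 = 10
Change: 10 − 11 = -1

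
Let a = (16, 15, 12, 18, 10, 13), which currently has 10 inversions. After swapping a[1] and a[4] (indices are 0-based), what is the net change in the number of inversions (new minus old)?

-3

Positions 1 and 4 hold 15 and 10; after swapping, the array is [16, 10, 12, 18, 15, 13].
For each element, count later entries that are smaller:
16: 4
10: 0
12: 0
18: 2
15: 1
13: 0
Sum: 4 + 0 + 0 + 2 + 1 + 0 = 7
Change: 7 − 10 = -3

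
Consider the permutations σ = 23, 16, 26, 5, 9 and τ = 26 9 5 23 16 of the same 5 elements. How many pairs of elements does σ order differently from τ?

7 discordant pairs

Assign each item its position (1..5) in the first ordering, then rewrite the second ordering as that position sequence:
positions: 23→1, 16→2, 26→3, 5→4, 9→5
second ordering as positions: [3, 5, 4, 1, 2]
Discordant pairs = inversions in this position sequence.
3: 1, 2 → 2
5: 4, 1, 2 → 3
4: 1, 2 → 2
1: 0
2: 0
Total: 2 + 3 + 2 + 0 + 0 = 7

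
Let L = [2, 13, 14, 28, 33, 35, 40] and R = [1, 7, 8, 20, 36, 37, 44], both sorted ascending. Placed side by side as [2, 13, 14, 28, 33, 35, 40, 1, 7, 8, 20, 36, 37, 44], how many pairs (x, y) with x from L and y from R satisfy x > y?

Count, for every r in R, how many entries of L exceed r:
r = 1: 2, 13, 14, 28, 33, 35, 40 → 7
r = 7: 13, 14, 28, 33, 35, 40 → 6
r = 8: 13, 14, 28, 33, 35, 40 → 6
r = 20: 28, 33, 35, 40 → 4
r = 36: 40 → 1
r = 37: 40 → 1
r = 44: none → 0
Cross-inversions: 7 + 6 + 6 + 4 + 1 + 1 + 0 = 25

25 split inversions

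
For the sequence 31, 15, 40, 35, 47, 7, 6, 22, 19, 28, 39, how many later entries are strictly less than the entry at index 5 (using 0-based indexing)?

The element at index 5 is 7.
Elements after it: 6, 22, 19, 28, 39
Those smaller than 7: 6

1 such element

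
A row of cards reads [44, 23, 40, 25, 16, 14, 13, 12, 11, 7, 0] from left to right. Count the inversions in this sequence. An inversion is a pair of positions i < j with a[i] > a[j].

53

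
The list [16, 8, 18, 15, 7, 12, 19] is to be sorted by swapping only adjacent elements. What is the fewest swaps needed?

The minimum number of adjacent swaps to sort an array equals its inversion count, since every such swap removes exactly one inversion.
Count inversions — for each element, later elements that are smaller:
16: 8, 15, 7, 12 → 4
8: 7 → 1
18: 15, 7, 12 → 3
15: 7, 12 → 2
7: none → 0
12: none → 0
19: none → 0
Total inversions: 4 + 1 + 3 + 2 + 0 + 0 + 0 = 10

10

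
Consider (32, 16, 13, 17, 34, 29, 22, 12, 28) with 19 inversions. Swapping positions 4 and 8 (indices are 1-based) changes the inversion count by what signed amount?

-1

Positions 4 and 8 hold 17 and 12; after swapping, the array is [32, 16, 13, 12, 34, 29, 22, 17, 28].
Element-by-element contributions:
32: 7
16: 2
13: 1
12: 0
34: 4
29: 3
22: 1
17: 0
28: 0
Sum: 7 + 2 + 1 + 0 + 4 + 3 + 1 + 0 + 0 = 18
Change: 18 − 19 = -1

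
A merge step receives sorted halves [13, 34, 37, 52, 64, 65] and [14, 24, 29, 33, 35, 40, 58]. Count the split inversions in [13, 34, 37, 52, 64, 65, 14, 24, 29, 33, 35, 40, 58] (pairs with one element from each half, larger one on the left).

Count, for every r in R, how many entries of L exceed r:
r = 14: 34, 37, 52, 64, 65 → 5
r = 24: 34, 37, 52, 64, 65 → 5
r = 29: 34, 37, 52, 64, 65 → 5
r = 33: 34, 37, 52, 64, 65 → 5
r = 35: 37, 52, 64, 65 → 4
r = 40: 52, 64, 65 → 3
r = 58: 64, 65 → 2
Cross-inversions: 5 + 5 + 5 + 5 + 4 + 3 + 2 = 29

29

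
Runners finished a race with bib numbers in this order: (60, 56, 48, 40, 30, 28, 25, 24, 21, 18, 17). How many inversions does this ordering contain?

Count, for each position, how many later elements it exceeds:
60 → 56, 48, 40, 30, 28, 25, 24, 21, 18, 17 → 10
56 → 48, 40, 30, 28, 25, 24, 21, 18, 17 → 9
48 → 40, 30, 28, 25, 24, 21, 18, 17 → 8
40 → 30, 28, 25, 24, 21, 18, 17 → 7
30 → 28, 25, 24, 21, 18, 17 → 6
28 → 25, 24, 21, 18, 17 → 5
25 → 24, 21, 18, 17 → 4
24 → 21, 18, 17 → 3
21 → 18, 17 → 2
18 → 17 → 1
17 → none → 0
Sum: 10 + 9 + 8 + 7 + 6 + 5 + 4 + 3 + 2 + 1 + 0 = 55

55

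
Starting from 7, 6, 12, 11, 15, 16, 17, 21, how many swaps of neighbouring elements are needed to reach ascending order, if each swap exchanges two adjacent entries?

2

Each adjacent swap fixes exactly one inversion, so the minimum swap count equals the number of inversions.
Count inversions — for each element, later elements that are smaller:
7: 6 → 1
6: none → 0
12: 11 → 1
11: none → 0
15: none → 0
16: none → 0
17: none → 0
21: none → 0
Total inversions: 1 + 0 + 1 + 0 + 0 + 0 + 0 + 0 = 2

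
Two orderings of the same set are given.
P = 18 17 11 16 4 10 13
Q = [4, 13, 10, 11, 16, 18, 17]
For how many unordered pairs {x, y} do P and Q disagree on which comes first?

17 disagreeing pairs

Assign each item its position (1..7) in the first ordering, then rewrite the second ordering as that position sequence:
positions: 18→1, 17→2, 11→3, 16→4, 4→5, 10→6, 13→7
second ordering as positions: [5, 7, 6, 3, 4, 1, 2]
Discordant pairs = inversions in this position sequence.
5: 3, 4, 1, 2 → 4
7: 6, 3, 4, 1, 2 → 5
6: 3, 4, 1, 2 → 4
3: 1, 2 → 2
4: 1, 2 → 2
1: 0
2: 0
Total: 4 + 5 + 4 + 2 + 2 + 0 + 0 = 17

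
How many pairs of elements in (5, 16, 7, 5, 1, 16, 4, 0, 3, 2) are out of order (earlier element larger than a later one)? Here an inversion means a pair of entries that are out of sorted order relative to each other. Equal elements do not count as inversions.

32 inversions

Sweep left to right; for each value list the smaller values that follow it:
5 → 1, 4, 0, 3, 2 → 5
16 → 7, 5, 1, 4, 0, 3, 2 → 7
7 → 5, 1, 4, 0, 3, 2 → 6
5 → 1, 4, 0, 3, 2 → 5
1 → 0 → 1
16 → 4, 0, 3, 2 → 4
4 → 0, 3, 2 → 3
0 → none → 0
3 → 2 → 1
2 → none → 0
Sum: 5 + 7 + 6 + 5 + 1 + 4 + 3 + 0 + 1 + 0 = 32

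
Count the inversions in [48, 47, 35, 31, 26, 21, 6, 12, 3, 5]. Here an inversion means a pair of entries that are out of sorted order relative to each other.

Sweep left to right; for each value list the smaller values that follow it:
48 → 47, 35, 31, 26, 21, 6, 12, 3, 5 → 9
47 → 35, 31, 26, 21, 6, 12, 3, 5 → 8
35 → 31, 26, 21, 6, 12, 3, 5 → 7
31 → 26, 21, 6, 12, 3, 5 → 6
26 → 21, 6, 12, 3, 5 → 5
21 → 6, 12, 3, 5 → 4
6 → 3, 5 → 2
12 → 3, 5 → 2
3 → none → 0
5 → none → 0
Sum: 9 + 8 + 7 + 6 + 5 + 4 + 2 + 2 + 0 + 0 = 43

43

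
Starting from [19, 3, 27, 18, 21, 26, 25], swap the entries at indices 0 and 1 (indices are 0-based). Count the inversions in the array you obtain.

Positions 0 and 1 hold 19 and 3; after swapping, the array is [3, 19, 27, 18, 21, 26, 25].
Element-by-element contributions:
3: 0
19: 1
27: 4
18: 0
21: 0
26: 1
25: 0
Sum: 0 + 1 + 4 + 0 + 0 + 1 + 0 = 6

6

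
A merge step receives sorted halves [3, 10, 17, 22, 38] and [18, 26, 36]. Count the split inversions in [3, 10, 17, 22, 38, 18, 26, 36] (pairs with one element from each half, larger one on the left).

4

Take each right-half value and tally the left-half values above it:
r = 18: 22, 38 → 2
r = 26: 38 → 1
r = 36: 38 → 1
Cross-inversions: 2 + 1 + 1 = 4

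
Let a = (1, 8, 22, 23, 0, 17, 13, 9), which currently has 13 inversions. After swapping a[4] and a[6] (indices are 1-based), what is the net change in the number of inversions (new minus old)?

-1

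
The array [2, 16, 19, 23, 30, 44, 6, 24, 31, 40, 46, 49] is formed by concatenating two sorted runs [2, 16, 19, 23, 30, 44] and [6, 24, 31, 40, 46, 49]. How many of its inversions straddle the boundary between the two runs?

Take each right-half value and tally the left-half values above it:
r = 6: 16, 19, 23, 30, 44 → 5
r = 24: 30, 44 → 2
r = 31: 44 → 1
r = 40: 44 → 1
r = 46: none → 0
r = 49: none → 0
Cross-inversions: 5 + 2 + 1 + 1 + 0 + 0 = 9

Cross-inversions: 9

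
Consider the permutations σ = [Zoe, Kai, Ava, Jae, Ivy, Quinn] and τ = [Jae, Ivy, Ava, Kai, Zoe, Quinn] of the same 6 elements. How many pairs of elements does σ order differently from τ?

9 discordant pairs

Assign each item its position (1..6) in the first ordering, then rewrite the second ordering as that position sequence:
positions: Zoe→1, Kai→2, Ava→3, Jae→4, Ivy→5, Quinn→6
second ordering as positions: [4, 5, 3, 2, 1, 6]
Discordant pairs = inversions in this position sequence.
4: 3, 2, 1 → 3
5: 3, 2, 1 → 3
3: 2, 1 → 2
2: 1 → 1
1: 0
6: 0
Total: 3 + 3 + 2 + 1 + 0 + 0 = 9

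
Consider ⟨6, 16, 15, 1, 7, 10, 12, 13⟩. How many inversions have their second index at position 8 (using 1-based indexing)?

2

The element at index 8 is 13.
Elements before it: 6, 16, 15, 1, 7, 10, 12
Those larger than 13: 16, 15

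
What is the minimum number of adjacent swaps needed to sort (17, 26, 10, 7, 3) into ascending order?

Minimum adjacent swaps = number of inversions (each swap of adjacent out-of-order elements removes one inversion and no swap can remove more).
Count inversions — for each element, later elements that are smaller:
17: 10, 7, 3 → 3
26: 10, 7, 3 → 3
10: 7, 3 → 2
7: 3 → 1
3: none → 0
Total inversions: 3 + 3 + 2 + 1 + 0 = 9

There are 9 adjacent swaps.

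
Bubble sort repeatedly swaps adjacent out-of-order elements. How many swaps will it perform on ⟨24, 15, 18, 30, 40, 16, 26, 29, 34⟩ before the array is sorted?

The minimum number of adjacent swaps to sort an array equals its inversion count, since every such swap removes exactly one inversion.
Count inversions — for each element, later elements that are smaller:
24: 15, 18, 16 → 3
15: none → 0
18: 16 → 1
30: 16, 26, 29 → 3
40: 16, 26, 29, 34 → 4
16: none → 0
26: none → 0
29: none → 0
34: none → 0
Total inversions: 3 + 0 + 1 + 3 + 4 + 0 + 0 + 0 + 0 = 11

11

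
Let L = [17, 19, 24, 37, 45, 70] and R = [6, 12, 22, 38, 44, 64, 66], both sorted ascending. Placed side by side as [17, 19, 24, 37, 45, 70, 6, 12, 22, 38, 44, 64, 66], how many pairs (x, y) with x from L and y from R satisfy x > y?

22 split inversions

Count, for every r in R, how many entries of L exceed r:
r = 6: 17, 19, 24, 37, 45, 70 → 6
r = 12: 17, 19, 24, 37, 45, 70 → 6
r = 22: 24, 37, 45, 70 → 4
r = 38: 45, 70 → 2
r = 44: 45, 70 → 2
r = 64: 70 → 1
r = 66: 70 → 1
Cross-inversions: 6 + 6 + 4 + 2 + 2 + 1 + 1 = 22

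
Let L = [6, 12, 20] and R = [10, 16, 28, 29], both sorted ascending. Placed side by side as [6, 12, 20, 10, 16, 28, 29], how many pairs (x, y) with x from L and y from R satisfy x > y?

For each element r of the right run, count left-run elements greater than r:
r = 10: 12, 20 → 2
r = 16: 20 → 1
r = 28: none → 0
r = 29: none → 0
Cross-inversions: 2 + 1 + 0 + 0 = 3

3 cross-inversions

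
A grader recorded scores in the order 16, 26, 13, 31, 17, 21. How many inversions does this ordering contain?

Out-of-order index pairs (0-indexed):
(0,2): 16 > 13
(1,2): 26 > 13
(1,4): 26 > 17
(1,5): 26 > 21
(3,4): 31 > 17
(3,5): 31 > 21
That's 6 pairs.

6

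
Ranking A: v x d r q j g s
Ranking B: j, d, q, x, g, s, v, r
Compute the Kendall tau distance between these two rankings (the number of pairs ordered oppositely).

Assign each item its position (1..8) in the first ordering, then rewrite the second ordering as that position sequence:
positions: v→1, x→2, d→3, r→4, q→5, j→6, g→7, s→8
second ordering as positions: [6, 3, 5, 2, 7, 8, 1, 4]
Discordant pairs = inversions in this position sequence.
6: 3, 5, 2, 1, 4 → 5
3: 2, 1 → 2
5: 2, 1, 4 → 3
2: 1 → 1
7: 1, 4 → 2
8: 1, 4 → 2
1: 0
4: 0
Total: 5 + 2 + 3 + 1 + 2 + 2 + 0 + 0 = 15

15 discordant pairs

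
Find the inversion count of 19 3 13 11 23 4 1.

14

Sweep left to right; for each value list the smaller values that follow it:
19 → 3, 13, 11, 4, 1 → 5
3 → 1 → 1
13 → 11, 4, 1 → 3
11 → 4, 1 → 2
23 → 4, 1 → 2
4 → 1 → 1
1 → none → 0
Sum: 5 + 1 + 3 + 2 + 2 + 1 + 0 = 14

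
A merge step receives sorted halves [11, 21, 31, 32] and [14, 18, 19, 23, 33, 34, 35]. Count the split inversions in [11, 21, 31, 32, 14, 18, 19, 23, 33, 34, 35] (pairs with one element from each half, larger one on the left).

11 cross-inversions

Count, for every r in R, how many entries of L exceed r:
r = 14: 21, 31, 32 → 3
r = 18: 21, 31, 32 → 3
r = 19: 21, 31, 32 → 3
r = 23: 31, 32 → 2
r = 33: none → 0
r = 34: none → 0
r = 35: none → 0
Cross-inversions: 3 + 3 + 3 + 2 + 0 + 0 + 0 = 11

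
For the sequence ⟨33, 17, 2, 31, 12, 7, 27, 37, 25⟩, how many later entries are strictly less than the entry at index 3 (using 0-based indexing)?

4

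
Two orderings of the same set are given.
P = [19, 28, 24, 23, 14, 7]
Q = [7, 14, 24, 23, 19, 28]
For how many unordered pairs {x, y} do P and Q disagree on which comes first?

Assign each item its position (1..6) in the first ordering, then rewrite the second ordering as that position sequence:
positions: 19→1, 28→2, 24→3, 23→4, 14→5, 7→6
second ordering as positions: [6, 5, 3, 4, 1, 2]
Discordant pairs = inversions in this position sequence.
6: 5, 3, 4, 1, 2 → 5
5: 3, 4, 1, 2 → 4
3: 1, 2 → 2
4: 1, 2 → 2
1: 0
2: 0
Total: 5 + 4 + 2 + 2 + 0 + 0 = 13

13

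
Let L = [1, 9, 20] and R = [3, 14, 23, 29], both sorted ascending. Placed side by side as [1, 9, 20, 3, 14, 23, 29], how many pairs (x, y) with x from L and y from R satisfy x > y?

3

Count, for every r in R, how many entries of L exceed r:
r = 3: 9, 20 → 2
r = 14: 20 → 1
r = 23: none → 0
r = 29: none → 0
Cross-inversions: 2 + 1 + 0 + 0 = 3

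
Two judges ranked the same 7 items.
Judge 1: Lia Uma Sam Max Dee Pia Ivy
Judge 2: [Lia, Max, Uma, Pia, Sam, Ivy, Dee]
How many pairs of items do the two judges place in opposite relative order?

Discordant pairs: 5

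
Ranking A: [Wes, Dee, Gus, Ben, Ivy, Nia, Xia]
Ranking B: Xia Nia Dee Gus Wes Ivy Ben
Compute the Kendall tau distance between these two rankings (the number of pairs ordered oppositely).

Assign each item its position (1..7) in the first ordering, then rewrite the second ordering as that position sequence:
positions: Wes→1, Dee→2, Gus→3, Ben→4, Ivy→5, Nia→6, Xia→7
second ordering as positions: [7, 6, 2, 3, 1, 5, 4]
Discordant pairs = inversions in this position sequence.
7: 6, 2, 3, 1, 5, 4 → 6
6: 2, 3, 1, 5, 4 → 5
2: 1 → 1
3: 1 → 1
1: 0
5: 4 → 1
4: 0
Total: 6 + 5 + 1 + 1 + 0 + 1 + 0 = 14

14 discordant pairs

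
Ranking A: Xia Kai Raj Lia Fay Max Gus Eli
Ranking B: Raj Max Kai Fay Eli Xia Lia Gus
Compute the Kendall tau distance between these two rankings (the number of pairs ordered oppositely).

12

Assign each item its position (1..8) in the first ordering, then rewrite the second ordering as that position sequence:
positions: Xia→1, Kai→2, Raj→3, Lia→4, Fay→5, Max→6, Gus→7, Eli→8
second ordering as positions: [3, 6, 2, 5, 8, 1, 4, 7]
Discordant pairs = inversions in this position sequence.
3: 2, 1 → 2
6: 2, 5, 1, 4 → 4
2: 1 → 1
5: 1, 4 → 2
8: 1, 4, 7 → 3
1: 0
4: 0
7: 0
Total: 2 + 4 + 1 + 2 + 3 + 0 + 0 + 0 = 12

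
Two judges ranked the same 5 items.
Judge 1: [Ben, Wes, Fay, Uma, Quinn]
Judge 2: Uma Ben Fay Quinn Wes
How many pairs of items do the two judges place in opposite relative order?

Assign each item its position (1..5) in the first ordering, then rewrite the second ordering as that position sequence:
positions: Ben→1, Wes→2, Fay→3, Uma→4, Quinn→5
second ordering as positions: [4, 1, 3, 5, 2]
Discordant pairs = inversions in this position sequence.
4: 1, 3, 2 → 3
1: 0
3: 2 → 1
5: 2 → 1
2: 0
Total: 3 + 0 + 1 + 1 + 0 = 5

5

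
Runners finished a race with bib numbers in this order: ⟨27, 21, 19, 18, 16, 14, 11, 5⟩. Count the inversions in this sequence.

For each element, count later entries that are smaller:
27 → 21, 19, 18, 16, 14, 11, 5 → 7
21 → 19, 18, 16, 14, 11, 5 → 6
19 → 18, 16, 14, 11, 5 → 5
18 → 16, 14, 11, 5 → 4
16 → 14, 11, 5 → 3
14 → 11, 5 → 2
11 → 5 → 1
5 → none → 0
Sum: 7 + 6 + 5 + 4 + 3 + 2 + 1 + 0 = 28

28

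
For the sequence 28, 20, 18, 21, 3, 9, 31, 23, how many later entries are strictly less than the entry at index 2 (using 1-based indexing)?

3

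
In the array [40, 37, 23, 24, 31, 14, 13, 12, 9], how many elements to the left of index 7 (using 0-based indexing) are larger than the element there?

7 such elements

The element at index 7 is 12.
Elements before it: 40, 37, 23, 24, 31, 14, 13
Those larger than 12: 40, 37, 23, 24, 31, 14, 13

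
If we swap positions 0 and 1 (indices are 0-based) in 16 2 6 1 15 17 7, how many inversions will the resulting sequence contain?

Positions 0 and 1 hold 16 and 2; after swapping, the array is [2, 16, 6, 1, 15, 17, 7].
Element-by-element contributions:
2 → 1 → 1
16 → 6, 1, 15, 7 → 4
6 → 1 → 1
1 → none → 0
15 → 7 → 1
17 → 7 → 1
7 → none → 0
Sum: 1 + 4 + 1 + 0 + 1 + 1 + 0 = 8

8 inversions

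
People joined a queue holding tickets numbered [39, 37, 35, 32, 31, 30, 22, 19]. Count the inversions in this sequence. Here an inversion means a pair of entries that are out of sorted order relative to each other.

For each element, count later entries that are smaller:
39 → 37, 35, 32, 31, 30, 22, 19 → 7
37 → 35, 32, 31, 30, 22, 19 → 6
35 → 32, 31, 30, 22, 19 → 5
32 → 31, 30, 22, 19 → 4
31 → 30, 22, 19 → 3
30 → 22, 19 → 2
22 → 19 → 1
19 → none → 0
Sum: 7 + 6 + 5 + 4 + 3 + 2 + 1 + 0 = 28

28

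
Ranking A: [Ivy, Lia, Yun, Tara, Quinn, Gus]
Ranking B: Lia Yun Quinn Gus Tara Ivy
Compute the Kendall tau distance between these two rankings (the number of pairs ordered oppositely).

7 discordant pairs

Assign each item its position (1..6) in the first ordering, then rewrite the second ordering as that position sequence:
positions: Ivy→1, Lia→2, Yun→3, Tara→4, Quinn→5, Gus→6
second ordering as positions: [2, 3, 5, 6, 4, 1]
Discordant pairs = inversions in this position sequence.
2: 1 → 1
3: 1 → 1
5: 4, 1 → 2
6: 4, 1 → 2
4: 1 → 1
1: 0
Total: 1 + 1 + 2 + 2 + 1 + 0 = 7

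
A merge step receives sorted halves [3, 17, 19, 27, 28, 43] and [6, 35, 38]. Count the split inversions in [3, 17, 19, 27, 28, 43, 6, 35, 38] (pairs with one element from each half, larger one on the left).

Cross-inversions: 7

Take each right-half value and tally the left-half values above it:
r = 6: 17, 19, 27, 28, 43 → 5
r = 35: 43 → 1
r = 38: 43 → 1
Cross-inversions: 5 + 1 + 1 = 7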